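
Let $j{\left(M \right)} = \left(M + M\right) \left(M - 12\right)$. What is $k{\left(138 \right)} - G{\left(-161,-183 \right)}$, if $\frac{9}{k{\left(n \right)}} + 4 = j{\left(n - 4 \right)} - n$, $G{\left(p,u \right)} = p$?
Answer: $\frac{5241203}{32554} \approx 161.0$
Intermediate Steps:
$j{\left(M \right)} = 2 M \left(-12 + M\right)$
$k{\left(n \right)} = \frac{9}{-4 - n + 2 \left(-16 + n\right) \left(-4 + n\right)}$ ($k{\left(n \right)} = \frac{9}{-4 - \left(n - 2 \left(n - 4\right) \left(-12 + \left(n - 4\right)\right)\right)} = \frac{9}{-4 - \left(n - 2 \left(-4 + n\right) \left(-12 + \left(-4 + n\right)\right)\right)} = \frac{9}{-4 - \left(n - 2 \left(-4 + n\right) \left(-16 + n\right)\right)} = \frac{9}{-4 - \left(n - 2 \left(-16 + n\right) \left(-4 + n\right)\right)} = \frac{9}{-4 - n + 2 \left(-16 + n\right) \left(-4 + n\right)}$)
$k{\left(138 \right)} - G{\left(-161,-183 \right)} = \frac{9}{124 - 5658 + 2 \cdot 138^{2}} - -161 = \frac{9}{124 - 5658 + 2 \cdot 19044} + 161 = \frac{9}{124 - 5658 + 38088} + 161 = \frac{9}{32554} + 161 = \frac{5241203}{32554}$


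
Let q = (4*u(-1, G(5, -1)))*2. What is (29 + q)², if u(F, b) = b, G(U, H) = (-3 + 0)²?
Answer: 10201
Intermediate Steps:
G(U, H) = 9 (G(U, H) = (-3)² = 9)
q = 72 (q = (4*9)*2 = 36*2 = 72)
(29 + q)² = (29 + 72)² = 101² = 10201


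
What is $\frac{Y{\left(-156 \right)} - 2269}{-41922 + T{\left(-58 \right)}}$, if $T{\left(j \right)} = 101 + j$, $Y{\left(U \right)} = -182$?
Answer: $\frac{2451}{41879} \approx 0.058526$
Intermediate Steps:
$\frac{Y{\left(-156 \right)} - 2269}{-41922 + T{\left(-58 \right)}} = \frac{-182 - 2269}{-41922 + \left(101 - 58\right)} = - \frac{2451}{-41922 + 43} = - \frac{2451}{-41879} = \left(-2451\right) \left(- \frac{1}{41879}\right) = \frac{2451}{41879}$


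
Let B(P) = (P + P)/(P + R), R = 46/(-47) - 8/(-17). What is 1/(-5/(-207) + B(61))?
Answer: 3334977/6806537 ≈ 0.48997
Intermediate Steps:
R = -406/799 (R = 46*(-1/47) - 8*(-1/17) = -46/47 + 8/17 = -406/799 ≈ -0.50813)
B(P) = 2*P/(-406/799 + P) (B(P) = (P + P)/(P - 406/799) = (2*P)/(-406/799 + P) = 2*P/(-406/799 + P))
1/(-5/(-207) + B(61)) = 1/(-5/(-207) + 1598*61/(-406 + 799*61)) = 1/(-5*(-1/207) + 1598*61/(-406 + 48739)) = 1/(5/207 + 1598*61/48333) = 1/(5/207 + 1598*61*(1/48333)) = 1/(5/207 + 97478/48333) = 1/(6806537/3334977) = 3334977/6806537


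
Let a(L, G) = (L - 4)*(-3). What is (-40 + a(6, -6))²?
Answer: 2116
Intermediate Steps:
a(L, G) = 12 - 3*L (a(L, G) = (-4 + L)*(-3) = 12 - 3*L)
(-40 + a(6, -6))² = (-40 + (12 - 3*6))² = (-40 + (12 - 18))² = (-40 - 6)² = (-46)² = 2116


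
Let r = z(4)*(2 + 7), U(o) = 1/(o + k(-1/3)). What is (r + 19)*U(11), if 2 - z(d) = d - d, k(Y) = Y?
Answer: 111/32 ≈ 3.4688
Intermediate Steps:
U(o) = 1/(-⅓ + o) (U(o) = 1/(o - 1/3) = 1/(o - 1*⅓) = 1/(o - ⅓) = 1/(-⅓ + o))
z(d) = 2 (z(d) = 2 - (d - d) = 2 - 1*0 = 2 + 0 = 2)
r = 18 (r = 2*(2 + 7) = 2*9 = 18)
(r + 19)*U(11) = (18 + 19)*(3/(-1 + 3*11)) = 37*(3/(-1 + 33)) = 37*(3/32) = 111/32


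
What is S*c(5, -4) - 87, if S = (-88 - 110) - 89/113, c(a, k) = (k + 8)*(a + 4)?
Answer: -818499/113 ≈ -7243.4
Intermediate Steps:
c(a, k) = (4 + a)*(8 + k) (c(a, k) = (8 + k)*(4 + a) = (4 + a)*(8 + k))
S = -22463/113 (S = -198 - 89*1/113 = -198 - 89/113 = -22463/113 ≈ -198.79)
S*c(5, -4) - 87 = -22463*(32 + 4*(-4) + 8*5 + 5*(-4))/113 - 87 = -22463*(32 - 16 + 40 - 20)/113 - 87 = -22463/113*36 - 87 = -808668/113 - 87 = -818499/113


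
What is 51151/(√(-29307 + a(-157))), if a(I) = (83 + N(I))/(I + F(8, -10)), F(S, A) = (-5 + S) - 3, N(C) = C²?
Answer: -51151*I*√726271167/4625931 ≈ -297.99*I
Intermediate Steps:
F(S, A) = -8 + S
a(I) = (83 + I²)/I (a(I) = (83 + I²)/(I + (-8 + 8)) = (83 + I²)/(I + 0) = (83 + I²)/I)
51151/(√(-29307 + a(-157))) = 51151/(√(-29307 + (-157 + 83/(-157)))) = 51151/(√(-29307 + (-157 + 83*(-1/157)))) = 51151/(√(-29307 + (-157 - 83/157))) = 51151/(√(-29307 - 24732/157)) = 51151/(√(-4625931/157)) = 51151/((I*√726271167/157)) = 51151*(-I*√726271167/4625931) = -51151*I*√726271167/4625931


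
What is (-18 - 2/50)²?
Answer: 203401/625 ≈ 325.44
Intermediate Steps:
(-18 - 2/50)² = (-18 - 2*1/50)² = (-18 - 1/25)² = (-451/25)² = 203401/625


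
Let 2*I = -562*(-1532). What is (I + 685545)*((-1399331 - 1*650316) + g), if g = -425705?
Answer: -2762584420024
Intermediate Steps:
I = 430492 (I = (-562*(-1532))/2 = (½)*860984 = 430492)
(I + 685545)*((-1399331 - 1*650316) + g) = (430492 + 685545)*((-1399331 - 1*650316) - 425705) = 1116037*((-1399331 - 650316) - 425705) = 1116037*(-2049647 - 425705) = 1116037*(-2475352) = -2762584420024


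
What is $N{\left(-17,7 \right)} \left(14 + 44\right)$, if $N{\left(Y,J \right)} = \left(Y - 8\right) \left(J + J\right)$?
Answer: $-20300$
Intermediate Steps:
$N{\left(Y,J \right)} = 2 J \left(-8 + Y\right)$ ($N{\left(Y,J \right)} = \left(-8 + Y\right) 2 J = 2 J \left(-8 + Y\right)$)
$N{\left(-17,7 \right)} \left(14 + 44\right) = 2 \cdot 7 \left(-8 - 17\right) \left(14 + 44\right) = 2 \cdot 7 \left(-25\right) 58 = \left(-350\right) 58 = -20300$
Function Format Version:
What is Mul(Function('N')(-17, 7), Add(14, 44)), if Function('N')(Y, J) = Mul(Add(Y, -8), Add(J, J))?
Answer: -20300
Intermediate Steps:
Function('N')(Y, J) = Mul(2, J, Add(-8, Y)) (Function('N')(Y, J) = Mul(Add(-8, Y), Mul(2, J)) = Mul(2, J, Add(-8, Y)))
Mul(Function('N')(-17, 7), Add(14, 44)) = Mul(Mul(2, 7, Add(-8, -17)), Add(14, 44)) = Mul(Mul(2, 7, -25), 58) = Mul(-350, 58) = -20300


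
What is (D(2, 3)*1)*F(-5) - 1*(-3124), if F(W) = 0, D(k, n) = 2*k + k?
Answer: 3124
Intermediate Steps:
D(k, n) = 3*k
(D(2, 3)*1)*F(-5) - 1*(-3124) = ((3*2)*1)*0 - 1*(-3124) = (6*1)*0 + 3124 = 6*0 + 3124 = 0 + 3124 = 3124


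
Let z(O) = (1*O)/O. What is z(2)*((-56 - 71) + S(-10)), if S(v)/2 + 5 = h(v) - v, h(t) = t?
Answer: -137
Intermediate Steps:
S(v) = -10 (S(v) = -10 + 2*(v - v) = -10 + 2*0 = -10 + 0 = -10)
z(O) = 1 (z(O) = O/O = 1)
z(2)*((-56 - 71) + S(-10)) = 1*((-56 - 71) - 10) = 1*(-127 - 10) = 1*(-137) = -137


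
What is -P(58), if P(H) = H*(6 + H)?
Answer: -3712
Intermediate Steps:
-P(58) = -58*(6 + 58) = -58*64 = -1*3712 = -3712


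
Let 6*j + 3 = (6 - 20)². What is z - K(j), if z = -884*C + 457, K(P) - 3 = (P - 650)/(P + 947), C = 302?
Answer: -1565766043/5875 ≈ -2.6651e+5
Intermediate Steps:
j = 193/6 (j = -½ + (6 - 20)²/6 = -½ + (⅙)*(-14)² = -½ + (⅙)*196 = -½ + 98/3 = 193/6 ≈ 32.167)
K(P) = 3 + (-650 + P)/(947 + P) (K(P) = 3 + (P - 650)/(P + 947) = 3 + (-650 + P)/(947 + P))
z = -266511 (z = -884*302 + 457 = -266968 + 457 = -266511)
z - K(j) = -266511 - (2191 + 4*(193/6))/(947 + 193/6) = -266511 - (2191 + 386/3)/5875/6 = -266511 - 6*6959/(5875*3) = -266511 - 1*13918/5875 = -266511 - 13918/5875 = -1565766043/5875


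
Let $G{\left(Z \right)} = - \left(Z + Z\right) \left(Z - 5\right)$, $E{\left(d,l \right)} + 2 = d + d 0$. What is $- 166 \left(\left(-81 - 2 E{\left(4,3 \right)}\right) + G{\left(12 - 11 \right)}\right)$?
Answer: $12782$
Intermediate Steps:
$E{\left(d,l \right)} = -2 + d$ ($E{\left(d,l \right)} = -2 + \left(d + d 0\right) = -2 + \left(d + 0\right) = -2 + d$)
$G{\left(Z \right)} = - 2 Z \left(-5 + Z\right)$
$- 166 \left(\left(-81 - 2 E{\left(4,3 \right)}\right) + G{\left(12 - 11 \right)}\right) = - 166 \left(\left(-81 - 2 \left(-2 + 4\right)\right) + 2 \left(12 - 11\right) \left(5 - \left(12 - 11\right)\right)\right) = - 166 \left(\left(-81 - 2 \cdot 2\right) + 2 \left(12 - 11\right) \left(5 - \left(12 - 11\right)\right)\right) = - 166 \left(\left(-81 - 4\right) + 2 \cdot 1 \left(5 - 1\right)\right) = - 166 \left(-85 + 2 \cdot 1 \cdot 4\right) = - 166 \left(-85 + 8\right) = \left(-166\right) \left(-77\right) = 12782$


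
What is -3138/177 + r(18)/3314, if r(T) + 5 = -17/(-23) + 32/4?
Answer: -39861569/2248549 ≈ -17.728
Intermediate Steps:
r(T) = 86/23 (r(T) = -5 + (-17/(-23) + 32/4) = -5 + (-17*(-1/23) + 32*(¼)) = -5 + (17/23 + 8) = -5 + 201/23 = 86/23)
-3138/177 + r(18)/3314 = -3138/177 + (86/23)/3314 = -3138*1/177 + (86/23)*(1/3314) = -1046/59 + 43/38111 = -39861569/2248549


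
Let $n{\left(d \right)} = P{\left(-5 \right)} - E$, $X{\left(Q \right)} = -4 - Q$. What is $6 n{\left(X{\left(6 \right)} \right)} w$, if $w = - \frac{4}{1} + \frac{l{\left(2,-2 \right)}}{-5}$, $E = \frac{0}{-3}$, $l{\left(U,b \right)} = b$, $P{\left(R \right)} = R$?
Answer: $108$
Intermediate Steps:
$E = 0$ ($E = 0 \left(- \frac{1}{3}\right) = 0$)
$w = - \frac{18}{5}$ ($w = - \frac{4}{1} - \frac{2}{-5} = \left(-4\right) 1 - - \frac{2}{5} = -4 + \frac{2}{5} = - \frac{18}{5} \approx -3.6$)
$n{\left(d \right)} = -5$ ($n{\left(d \right)} = -5 - 0 = -5 + 0 = -5$)
$6 n{\left(X{\left(6 \right)} \right)} w = 6 \left(-5\right) \left(- \frac{18}{5}\right) = \left(-30\right) \left(- \frac{18}{5}\right) = 108$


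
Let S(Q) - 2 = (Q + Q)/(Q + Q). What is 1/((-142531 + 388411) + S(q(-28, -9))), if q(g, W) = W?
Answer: 1/245883 ≈ 4.0670e-6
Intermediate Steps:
S(Q) = 3 (S(Q) = 2 + (Q + Q)/(Q + Q) = 2 + (2*Q)/((2*Q)) = 2 + (2*Q)*(1/(2*Q)) = 2 + 1 = 3)
1/((-142531 + 388411) + S(q(-28, -9))) = 1/((-142531 + 388411) + 3) = 1/(245880 + 3) = 1/245883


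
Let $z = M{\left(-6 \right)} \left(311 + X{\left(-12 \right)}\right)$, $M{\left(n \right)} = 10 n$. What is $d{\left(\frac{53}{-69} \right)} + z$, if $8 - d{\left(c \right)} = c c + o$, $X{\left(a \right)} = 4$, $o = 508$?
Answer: $- \frac{92366209}{4761} \approx -19401.0$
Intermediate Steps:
$d{\left(c \right)} = -500 - c^{2}$ ($d{\left(c \right)} = 8 - \left(c c + 508\right) = 8 - \left(c^{2} + 508\right) = 8 - \left(508 + c^{2}\right) = -500 - c^{2}$)
$z = -18900$ ($z = 10 \left(-6\right) \left(311 + 4\right) = \left(-60\right) 315 = -18900$)
$d{\left(\frac{53}{-69} \right)} + z = \left(-500 - \left(\frac{53}{-69}\right)^{2}\right) - 18900 = \left(-500 - \left(53 \left(- \frac{1}{69}\right)\right)^{2}\right) - 18900 = \left(-500 - \left(- \frac{53}{69}\right)^{2}\right) - 18900 = \left(-500 - \frac{2809}{4761}\right) - 18900 = - \frac{2383309}{4761} - 18900 = - \frac{92366209}{4761}$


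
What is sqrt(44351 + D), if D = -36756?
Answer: 7*sqrt(155) ≈ 87.149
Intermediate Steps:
sqrt(44351 + D) = sqrt(44351 - 36756) = sqrt(7595) = 7*sqrt(155)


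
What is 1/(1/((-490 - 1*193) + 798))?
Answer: 115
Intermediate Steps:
1/(1/((-490 - 1*193) + 798)) = 1/(1/((-490 - 193) + 798)) = 1/(1/(-683 + 798)) = 1/(1/115) = 115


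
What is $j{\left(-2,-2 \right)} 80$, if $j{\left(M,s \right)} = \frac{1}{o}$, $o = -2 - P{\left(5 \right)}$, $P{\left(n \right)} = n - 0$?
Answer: $- \frac{80}{7} \approx -11.429$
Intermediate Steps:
$P{\left(n \right)} = n$ ($P{\left(n \right)} = n + 0 = n$)
$o = -7$ ($o = -2 - 5 = -7$)
$j{\left(M,s \right)} = - \frac{1}{7}$ ($j{\left(M,s \right)} = \frac{1}{-7} = - \frac{1}{7}$)
$j{\left(-2,-2 \right)} 80 = \left(- \frac{1}{7}\right) 80 = - \frac{80}{7}$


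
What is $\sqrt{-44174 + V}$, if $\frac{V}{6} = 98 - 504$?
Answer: $i \sqrt{46610} \approx 215.89 i$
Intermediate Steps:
$V = -2436$ ($V = 6 \left(98 - 504\right) = 6 \left(-406\right) = -2436$)
$\sqrt{-44174 + V} = \sqrt{-44174 - 2436} = \sqrt{-46610} = i \sqrt{46610}$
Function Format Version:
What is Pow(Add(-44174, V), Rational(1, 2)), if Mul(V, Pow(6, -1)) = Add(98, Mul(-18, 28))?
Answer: Mul(I, Pow(46610, Rational(1, 2))) ≈ Mul(215.89, I)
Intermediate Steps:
V = -2436 (V = Mul(6, Add(98, Mul(-18, 28))) = Mul(6, Add(98, -504)) = Mul(6, -406) = -2436)
Pow(Add(-44174, V), Rational(1, 2)) = Pow(Add(-44174, -2436), Rational(1, 2)) = Pow(-46610, Rational(1, 2)) = Mul(I, Pow(46610, Rational(1, 2)))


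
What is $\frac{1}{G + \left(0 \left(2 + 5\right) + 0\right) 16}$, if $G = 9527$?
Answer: $\frac{1}{9527} \approx 0.00010496$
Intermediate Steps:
$\frac{1}{G + \left(0 \left(2 + 5\right) + 0\right) 16} = \frac{1}{9527 + \left(0 \left(2 + 5\right) + 0\right) 16} = \frac{1}{9527 + \left(0 \cdot 7 + 0\right) 16} = \frac{1}{9527 + \left(0 + 0\right) 16} = \frac{1}{9527 + 0 \cdot 16} = \frac{1}{9527 + 0} = \frac{1}{9527}$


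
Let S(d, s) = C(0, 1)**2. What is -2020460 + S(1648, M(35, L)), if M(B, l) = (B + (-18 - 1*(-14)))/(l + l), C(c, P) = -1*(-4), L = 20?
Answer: -2020444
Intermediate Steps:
C(c, P) = 4
M(B, l) = (-4 + B)/(2*l) (M(B, l) = (B + (-18 + 14))/((2*l)) = (B - 4)*(1/(2*l)) = (-4 + B)*(1/(2*l)) = (-4 + B)/(2*l))
S(d, s) = 16 (S(d, s) = 4**2 = 16)
-2020460 + S(1648, M(35, L)) = -2020460 + 16 = -2020444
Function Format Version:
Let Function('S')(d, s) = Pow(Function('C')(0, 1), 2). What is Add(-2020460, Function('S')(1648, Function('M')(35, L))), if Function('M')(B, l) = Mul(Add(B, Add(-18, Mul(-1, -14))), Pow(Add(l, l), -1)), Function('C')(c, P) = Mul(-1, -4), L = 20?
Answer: -2020444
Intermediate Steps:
Function('C')(c, P) = 4
Function('M')(B, l) = Mul(Rational(1, 2), Pow(l, -1), Add(-4, B)) (Function('M')(B, l) = Mul(Add(B, Add(-18, 14)), Pow(Mul(2, l), -1)) = Mul(Add(B, -4), Mul(Rational(1, 2), Pow(l, -1))) = Mul(Add(-4, B), Mul(Rational(1, 2), Pow(l, -1))) = Mul(Rational(1, 2), Pow(l, -1), Add(-4, B)))
Function('S')(d, s) = 16 (Function('S')(d, s) = Pow(4, 2) = 16)
Add(-2020460, Function('S')(1648, Function('M')(35, L))) = Add(-2020460, 16) = -2020444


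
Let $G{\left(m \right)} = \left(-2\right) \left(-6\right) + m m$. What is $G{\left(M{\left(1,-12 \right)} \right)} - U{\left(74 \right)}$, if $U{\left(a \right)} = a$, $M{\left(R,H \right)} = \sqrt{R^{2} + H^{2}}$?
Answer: $83$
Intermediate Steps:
$M{\left(R,H \right)} = \sqrt{H^{2} + R^{2}}$
$G{\left(m \right)} = 12 + m^{2}$
$G{\left(M{\left(1,-12 \right)} \right)} - U{\left(74 \right)} = \left(12 + \left(\sqrt{\left(-12\right)^{2} + 1^{2}}\right)^{2}\right) - 74 = \left(12 + \left(\sqrt{144 + 1}\right)^{2}\right) - 74 = \left(12 + \left(\sqrt{145}\right)^{2}\right) - 74 = \left(12 + 145\right) - 74 = 157 - 74 = 83$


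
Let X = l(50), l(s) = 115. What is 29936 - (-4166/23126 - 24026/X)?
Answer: 40085298503/1329745 ≈ 30145.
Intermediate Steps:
X = 115
29936 - (-4166/23126 - 24026/X) = 29936 - (-4166/23126 - 24026/115) = 29936 - (-4166*1/23126 - 24026*1/115) = 29936 - (-2083/11563 - 24026/115) = 29936 - 1*(-278052183/1329745) = 29936 + 278052183/1329745 = 40085298503/1329745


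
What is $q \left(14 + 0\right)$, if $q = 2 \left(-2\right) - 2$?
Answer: $-84$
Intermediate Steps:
$q = -6$ ($q = -4 - 2 = -6$)
$q \left(14 + 0\right) = - 6 \left(14 + 0\right) = \left(-6\right) 14 = -84$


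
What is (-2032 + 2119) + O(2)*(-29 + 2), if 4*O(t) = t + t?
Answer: 60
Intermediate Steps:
O(t) = t/2 (O(t) = (t + t)/4 = (2*t)/4 = t/2)
(-2032 + 2119) + O(2)*(-29 + 2) = (-2032 + 2119) + ((½)*2)*(-29 + 2) = 87 + 1*(-27) = 87 - 27 = 60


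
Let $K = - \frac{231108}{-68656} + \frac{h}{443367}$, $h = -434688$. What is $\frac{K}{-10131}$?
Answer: $- \frac{6051810109}{25698805161876} \approx -0.00023549$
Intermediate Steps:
$K = \frac{6051810109}{2536650396}$ ($K = - \frac{231108}{-68656} - \frac{434688}{443367} = \left(-231108\right) \left(- \frac{1}{68656}\right) - \frac{144896}{147789} = \frac{57777}{17164} - \frac{144896}{147789} = \frac{6051810109}{2536650396} \approx 2.3857$)
$\frac{K}{-10131} = \frac{6051810109}{2536650396 \left(-10131\right)} = \frac{6051810109}{2536650396} \left(- \frac{1}{10131}\right) = - \frac{6051810109}{25698805161876}$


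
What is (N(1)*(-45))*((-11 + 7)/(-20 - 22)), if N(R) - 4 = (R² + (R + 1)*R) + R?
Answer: -240/7 ≈ -34.286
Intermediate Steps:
N(R) = 4 + R + R² + R*(1 + R) (N(R) = 4 + ((R² + (R + 1)*R) + R) = 4 + ((R² + (1 + R)*R) + R) = 4 + ((R² + R*(1 + R)) + R) = 4 + (R + R² + R*(1 + R)) = 4 + R + R² + R*(1 + R))
(N(1)*(-45))*((-11 + 7)/(-20 - 22)) = ((4 + 2*1 + 2*1²)*(-45))*((-11 + 7)/(-20 - 22)) = ((4 + 2 + 2*1)*(-45))*(-4/(-42)) = ((4 + 2 + 2)*(-45))*(-4*(-1/42)) = (8*(-45))*(2/21) = -360*2/21 = -240/7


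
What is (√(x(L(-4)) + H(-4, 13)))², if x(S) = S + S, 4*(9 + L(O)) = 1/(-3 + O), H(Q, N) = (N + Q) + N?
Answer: 55/14 ≈ 3.9286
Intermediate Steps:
H(Q, N) = Q + 2*N
L(O) = -9 + 1/(4*(-3 + O))
x(S) = 2*S
(√(x(L(-4)) + H(-4, 13)))² = (√(2*((109 - 36*(-4))/(4*(-3 - 4))) + (-4 + 2*13)))² = (√(2*((¼)*(109 + 144)/(-7)) + (-4 + 26)))² = (√(2*((¼)*(-⅐)*253) + 22))² = (√(2*(-253/28) + 22))² = (√(-253/14 + 22))² = (√(55/14))² = (√770/14)² = 55/14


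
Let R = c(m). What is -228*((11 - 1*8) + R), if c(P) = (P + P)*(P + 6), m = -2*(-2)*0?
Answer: -684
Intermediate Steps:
m = 0 (m = 4*0 = 0)
c(P) = 2*P*(6 + P) (c(P) = (2*P)*(6 + P) = 2*P*(6 + P))
R = 0 (R = 2*0*(6 + 0) = 2*0*6 = 0)
-228*((11 - 1*8) + R) = -228*((11 - 1*8) + 0) = -228*((11 - 8) + 0) = -228*(3 + 0) = -228*3 = -684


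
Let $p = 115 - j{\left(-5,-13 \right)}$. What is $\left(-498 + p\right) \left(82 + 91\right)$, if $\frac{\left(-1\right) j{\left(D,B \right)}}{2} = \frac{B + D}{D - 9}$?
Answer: $- \frac{460699}{7} \approx -65814.0$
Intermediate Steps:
$j{\left(D,B \right)} = - \frac{2 \left(B + D\right)}{-9 + D}$ ($j{\left(D,B \right)} = - 2 \frac{B + D}{D - 9} = - 2 \frac{B + D}{-9 + D} = - \frac{2 \left(B + D\right)}{-9 + D}$)
$p = \frac{823}{7}$ ($p = 115 - \frac{2 \left(\left(-1\right) \left(-13\right) - -5\right)}{-9 - 5} = 115 - \frac{2 \left(13 + 5\right)}{-14} = 115 - 2 \left(- \frac{1}{14}\right) 18 = 115 - - \frac{18}{7} = 115 + \frac{18}{7} = \frac{823}{7} \approx 117.57$)
$\left(-498 + p\right) \left(82 + 91\right) = \left(-498 + \frac{823}{7}\right) \left(82 + 91\right) = \left(- \frac{2663}{7}\right) 173 = - \frac{460699}{7}$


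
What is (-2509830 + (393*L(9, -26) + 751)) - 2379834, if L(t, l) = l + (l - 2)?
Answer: -4910135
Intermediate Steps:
L(t, l) = -2 + 2*l (L(t, l) = l + (-2 + l) = -2 + 2*l)
(-2509830 + (393*L(9, -26) + 751)) - 2379834 = (-2509830 + (393*(-2 + 2*(-26)) + 751)) - 2379834 = (-2509830 + (393*(-2 - 52) + 751)) - 2379834 = (-2509830 + (393*(-54) + 751)) - 2379834 = (-2509830 + (-21222 + 751)) - 2379834 = (-2509830 - 20471) - 2379834 = -2530301 - 2379834 = -4910135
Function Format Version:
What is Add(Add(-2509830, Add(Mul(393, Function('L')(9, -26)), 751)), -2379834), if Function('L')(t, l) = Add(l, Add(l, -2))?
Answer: -4910135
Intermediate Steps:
Function('L')(t, l) = Add(-2, Mul(2, l)) (Function('L')(t, l) = Add(l, Add(-2, l)) = Add(-2, Mul(2, l)))
Add(Add(-2509830, Add(Mul(393, Function('L')(9, -26)), 751)), -2379834) = Add(Add(-2509830, Add(Mul(393, Add(-2, Mul(2, -26))), 751)), -2379834) = Add(Add(-2509830, Add(Mul(393, Add(-2, -52)), 751)), -2379834) = Add(Add(-2509830, Add(Mul(393, -54), 751)), -2379834) = Add(Add(-2509830, Add(-21222, 751)), -2379834) = Add(Add(-2509830, -20471), -2379834) = Add(-2530301, -2379834) = -4910135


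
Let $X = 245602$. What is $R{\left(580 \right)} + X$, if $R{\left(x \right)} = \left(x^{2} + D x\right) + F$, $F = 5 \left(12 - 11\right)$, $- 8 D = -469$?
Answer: $\frac{1232019}{2} \approx 6.1601 \cdot 10^{5}$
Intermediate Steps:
$D = \frac{469}{8}$ ($D = \left(- \frac{1}{8}\right) \left(-469\right) = \frac{469}{8} \approx 58.625$)
$F = 5$ ($F = 5 \cdot 1 = 5$)
$R{\left(x \right)} = 5 + x^{2} + \frac{469 x}{8}$ ($R{\left(x \right)} = \left(x^{2} + \frac{469 x}{8}\right) + 5 = 5 + x^{2} + \frac{469 x}{8}$)
$R{\left(580 \right)} + X = \left(5 + 580^{2} + \frac{469}{8} \cdot 580\right) + 245602 = \left(5 + 336400 + \frac{68005}{2}\right) + 245602 = \frac{740815}{2} + 245602 = \frac{1232019}{2}$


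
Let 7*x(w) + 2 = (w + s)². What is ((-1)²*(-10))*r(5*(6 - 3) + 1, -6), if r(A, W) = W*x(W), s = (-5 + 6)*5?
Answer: -60/7 ≈ -8.5714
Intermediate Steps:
s = 5 (s = 1*5 = 5)
x(w) = -2/7 + (5 + w)²/7 (x(w) = -2/7 + (w + 5)²/7 = -2/7 + (5 + w)²/7)
r(A, W) = W*(-2/7 + (5 + W)²/7)
((-1)²*(-10))*r(5*(6 - 3) + 1, -6) = ((-1)²*(-10))*((⅐)*(-6)*(-2 + (5 - 6)²)) = (1*(-10))*((⅐)*(-6)*(-2 + (-1)²)) = -10*(-6)*(-2 + 1)/7 = -10*(-6)*(-1)/7 = -10*6/7 = -60/7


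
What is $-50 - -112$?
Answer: $62$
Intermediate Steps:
$-50 - -112 = -50 + 112 = 62$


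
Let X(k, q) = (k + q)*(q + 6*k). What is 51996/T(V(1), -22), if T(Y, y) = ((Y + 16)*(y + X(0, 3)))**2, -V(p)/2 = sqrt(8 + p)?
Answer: 12999/4225 ≈ 3.0767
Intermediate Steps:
V(p) = -2*sqrt(8 + p)
T(Y, y) = (9 + y)**2*(16 + Y)**2 (T(Y, y) = ((Y + 16)*(y + (3**2 + 6*0**2 + 7*0*3)))**2 = ((16 + Y)*(y + (9 + 6*0 + 0)))**2 = ((16 + Y)*(y + (9 + 0 + 0)))**2 = ((16 + Y)*(y + 9))**2 = ((16 + Y)*(9 + y))**2 = ((9 + y)*(16 + Y))**2 = (9 + y)**2*(16 + Y)**2)
51996/T(V(1), -22) = 51996/(((9 - 22)**2*(16 - 2*sqrt(8 + 1))**2)) = 51996/(((-13)**2*(16 - 2*sqrt(9))**2)) = 51996/((169*(16 - 2*3)**2)) = 51996/((169*(16 - 6)**2)) = 51996/((169*10**2)) = 51996/((169*100)) = 51996/16900 = 51996*(1/16900) = 12999/4225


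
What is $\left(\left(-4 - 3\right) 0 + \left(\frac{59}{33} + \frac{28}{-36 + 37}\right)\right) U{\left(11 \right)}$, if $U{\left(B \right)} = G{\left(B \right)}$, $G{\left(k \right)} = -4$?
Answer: $- \frac{3932}{33} \approx -119.15$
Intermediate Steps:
$U{\left(B \right)} = -4$
$\left(\left(-4 - 3\right) 0 + \left(\frac{59}{33} + \frac{28}{-36 + 37}\right)\right) U{\left(11 \right)} = \left(\left(-4 - 3\right) 0 + \left(\frac{59}{33} + \frac{28}{-36 + 37}\right)\right) \left(-4\right) = \left(\left(-7\right) 0 + \left(59 \cdot \frac{1}{33} + \frac{28}{1}\right)\right) \left(-4\right) = \left(0 + \left(\frac{59}{33} + 28 \cdot 1\right)\right) \left(-4\right) = \left(0 + \left(\frac{59}{33} + 28\right)\right) \left(-4\right) = \left(0 + \frac{983}{33}\right) \left(-4\right) = \frac{983}{33} \left(-4\right) = - \frac{3932}{33}$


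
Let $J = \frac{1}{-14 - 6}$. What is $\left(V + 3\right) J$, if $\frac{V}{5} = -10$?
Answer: $\frac{47}{20} \approx 2.35$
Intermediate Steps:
$V = -50$ ($V = 5 \left(-10\right) = -50$)
$J = - \frac{1}{20}$ ($J = \frac{1}{-20} = - \frac{1}{20} \approx -0.05$)
$\left(V + 3\right) J = \left(-50 + 3\right) \left(- \frac{1}{20}\right) = \left(-47\right) \left(- \frac{1}{20}\right) = \frac{47}{20}$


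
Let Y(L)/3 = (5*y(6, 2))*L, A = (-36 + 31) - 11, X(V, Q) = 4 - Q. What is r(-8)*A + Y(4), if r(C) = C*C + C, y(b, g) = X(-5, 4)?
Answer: -896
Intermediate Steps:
A = -16 (A = -5 - 11 = -16)
y(b, g) = 0 (y(b, g) = 4 - 1*4 = 4 - 4 = 0)
r(C) = C + C² (r(C) = C² + C = C + C²)
Y(L) = 0 (Y(L) = 3*((5*0)*L) = 3*(0*L) = 3*0 = 0)
r(-8)*A + Y(4) = -8*(1 - 8)*(-16) + 0 = -8*(-7)*(-16) + 0 = 56*(-16) + 0 = -896 + 0 = -896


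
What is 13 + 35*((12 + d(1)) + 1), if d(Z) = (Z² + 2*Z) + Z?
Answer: 608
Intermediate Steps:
d(Z) = Z² + 3*Z
13 + 35*((12 + d(1)) + 1) = 13 + 35*((12 + 1*(3 + 1)) + 1) = 13 + 35*((12 + 1*4) + 1) = 13 + 35*((12 + 4) + 1) = 13 + 35*(16 + 1) = 13 + 35*17 = 13 + 595 = 608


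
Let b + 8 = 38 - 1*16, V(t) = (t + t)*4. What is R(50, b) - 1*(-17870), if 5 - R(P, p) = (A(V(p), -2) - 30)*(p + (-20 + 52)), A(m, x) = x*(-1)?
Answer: 19163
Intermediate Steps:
V(t) = 8*t (V(t) = (2*t)*4 = 8*t)
b = 14 (b = -8 + (38 - 1*16) = -8 + (38 - 16) = -8 + 22 = 14)
A(m, x) = -x
R(P, p) = 901 + 28*p (R(P, p) = 5 - (-1*(-2) - 30)*(p + (-20 + 52)) = 5 - (2 - 30)*(p + 32) = 5 - (-28)*(32 + p) = 5 - (-896 - 28*p) = 5 + (896 + 28*p) = 901 + 28*p)
R(50, b) - 1*(-17870) = (901 + 28*14) - 1*(-17870) = (901 + 392) + 17870 = 1293 + 17870 = 19163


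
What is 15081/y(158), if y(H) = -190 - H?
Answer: -5027/116 ≈ -43.336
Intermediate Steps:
15081/y(158) = 15081/(-190 - 1*158) = 15081/(-190 - 158) = 15081/(-348) = 15081*(-1/348) = -5027/116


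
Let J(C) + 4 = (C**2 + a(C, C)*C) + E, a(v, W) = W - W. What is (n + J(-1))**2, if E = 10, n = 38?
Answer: 2025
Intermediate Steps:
a(v, W) = 0
J(C) = 6 + C**2 (J(C) = -4 + ((C**2 + 0*C) + 10) = -4 + ((C**2 + 0) + 10) = -4 + (C**2 + 10) = -4 + (10 + C**2) = 6 + C**2)
(n + J(-1))**2 = (38 + (6 + (-1)**2))**2 = (38 + (6 + 1))**2 = (38 + 7)**2 = 45**2 = 2025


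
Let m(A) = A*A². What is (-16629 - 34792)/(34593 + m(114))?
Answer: -51421/1516137 ≈ -0.033916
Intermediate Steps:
m(A) = A³
(-16629 - 34792)/(34593 + m(114)) = (-16629 - 34792)/(34593 + 114³) = -51421/(34593 + 1481544) = -51421/1516137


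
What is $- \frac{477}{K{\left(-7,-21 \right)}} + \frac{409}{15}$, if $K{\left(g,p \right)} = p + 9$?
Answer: $\frac{4021}{60} \approx 67.017$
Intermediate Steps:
$K{\left(g,p \right)} = 9 + p$
$- \frac{477}{K{\left(-7,-21 \right)}} + \frac{409}{15} = - \frac{477}{9 - 21} + \frac{409}{15} = - \frac{477}{-12} + 409 \cdot \frac{1}{15} = \left(-477\right) \left(- \frac{1}{12}\right) + \frac{409}{15} = \frac{159}{4} + \frac{409}{15} = \frac{4021}{60}$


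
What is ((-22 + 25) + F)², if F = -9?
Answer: 36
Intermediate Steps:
((-22 + 25) + F)² = ((-22 + 25) - 9)² = (3 - 9)² = (-6)² = 36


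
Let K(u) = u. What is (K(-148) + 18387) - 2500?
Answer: 15739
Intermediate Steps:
(K(-148) + 18387) - 2500 = (-148 + 18387) - 2500 = 18239 - 2500 = 15739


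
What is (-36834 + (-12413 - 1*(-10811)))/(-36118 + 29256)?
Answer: 19218/3431 ≈ 5.6013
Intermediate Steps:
(-36834 + (-12413 - 1*(-10811)))/(-36118 + 29256) = (-36834 + (-12413 + 10811))/(-6862) = (-36834 - 1602)*(-1/6862) = -38436*(-1/6862) = 19218/3431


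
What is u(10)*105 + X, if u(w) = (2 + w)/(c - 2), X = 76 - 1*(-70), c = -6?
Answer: -23/2 ≈ -11.500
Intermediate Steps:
X = 146 (X = 76 + 70 = 146)
u(w) = -¼ - w/8 (u(w) = (2 + w)/(-6 - 2) = (2 + w)/(-8) = (2 + w)*(-⅛) = -¼ - w/8)
u(10)*105 + X = (-¼ - ⅛*10)*105 + 146 = (-¼ - 5/4)*105 + 146 = -3/2*105 + 146 = -315/2 + 146 = -23/2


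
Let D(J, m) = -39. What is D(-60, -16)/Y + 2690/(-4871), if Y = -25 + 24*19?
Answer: -1349359/2099401 ≈ -0.64274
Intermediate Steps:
Y = 431 (Y = -25 + 456 = 431)
D(-60, -16)/Y + 2690/(-4871) = -39/431 + 2690/(-4871) = -39*1/431 + 2690*(-1/4871) = -39/431 - 2690/4871 = -1349359/2099401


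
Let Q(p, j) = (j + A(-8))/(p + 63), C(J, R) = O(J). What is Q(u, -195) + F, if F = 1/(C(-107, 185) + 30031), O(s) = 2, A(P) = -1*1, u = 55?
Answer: -2943175/1771947 ≈ -1.6610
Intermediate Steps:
A(P) = -1
C(J, R) = 2
Q(p, j) = (-1 + j)/(63 + p) (Q(p, j) = (j - 1)/(p + 63) = (-1 + j)/(63 + p))
F = 1/30033 (F = 1/(2 + 30031) = 1/30033 ≈ 3.3297e-5)
Q(u, -195) + F = (-1 - 195)/(63 + 55) + 1/30033 = -196/118 + 1/30033 = (1/118)*(-196) + 1/30033 = -98/59 + 1/30033 = -2943175/1771947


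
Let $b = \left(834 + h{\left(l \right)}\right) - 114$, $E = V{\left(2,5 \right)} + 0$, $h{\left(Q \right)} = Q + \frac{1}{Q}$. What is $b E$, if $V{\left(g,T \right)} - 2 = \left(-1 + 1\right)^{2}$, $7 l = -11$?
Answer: $\frac{110540}{77} \approx 1435.6$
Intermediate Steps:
$l = - \frac{11}{7}$ ($l = \frac{1}{7} \left(-11\right) = - \frac{11}{7} \approx -1.5714$)
$V{\left(g,T \right)} = 2$ ($V{\left(g,T \right)} = 2 + \left(-1 + 1\right)^{2} = 2 + 0^{2} = 2 + 0 = 2$)
$E = 2$ ($E = 2 + 0 = 2$)
$b = \frac{55270}{77}$ ($b = \left(834 - \left(\frac{11}{7} - \frac{1}{- \frac{11}{7}}\right)\right) - 114 = \left(834 - \frac{170}{77}\right) - 114 = \frac{64048}{77} - 114 = \frac{55270}{77} \approx 717.79$)
$b E = \frac{55270}{77} \cdot 2 = \frac{110540}{77}$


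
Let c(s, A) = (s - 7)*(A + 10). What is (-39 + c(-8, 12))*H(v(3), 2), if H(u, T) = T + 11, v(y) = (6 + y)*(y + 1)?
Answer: -4797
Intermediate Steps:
v(y) = (1 + y)*(6 + y) (v(y) = (6 + y)*(1 + y) = (1 + y)*(6 + y))
H(u, T) = 11 + T
c(s, A) = (-7 + s)*(10 + A)
(-39 + c(-8, 12))*H(v(3), 2) = (-39 + (-70 - 7*12 + 10*(-8) + 12*(-8)))*(11 + 2) = (-39 + (-70 - 84 - 80 - 96))*13 = (-39 - 330)*13 = -369*13 = -4797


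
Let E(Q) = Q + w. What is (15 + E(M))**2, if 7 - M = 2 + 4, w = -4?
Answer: 144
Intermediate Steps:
M = 1 (M = 7 - (2 + 4) = 7 - 1*6 = 7 - 6 = 1)
E(Q) = -4 + Q (E(Q) = Q - 4 = -4 + Q)
(15 + E(M))**2 = (15 + (-4 + 1))**2 = (15 - 3)**2 = 12**2 = 144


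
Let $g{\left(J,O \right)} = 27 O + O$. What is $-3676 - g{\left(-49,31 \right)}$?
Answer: $-4544$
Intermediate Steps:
$g{\left(J,O \right)} = 28 O$
$-3676 - g{\left(-49,31 \right)} = -3676 - 28 \cdot 31 = -3676 - 868 = -4544$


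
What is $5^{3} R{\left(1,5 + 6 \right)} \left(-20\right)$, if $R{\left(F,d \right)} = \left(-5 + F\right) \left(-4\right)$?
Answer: $-40000$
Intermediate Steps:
$R{\left(F,d \right)} = 20 - 4 F$
$5^{3} R{\left(1,5 + 6 \right)} \left(-20\right) = 5^{3} \left(20 - 4\right) \left(-20\right) = 125 \left(20 - 4\right) \left(-20\right) = 125 \cdot 16 \left(-20\right) = 2000 \left(-20\right) = -40000$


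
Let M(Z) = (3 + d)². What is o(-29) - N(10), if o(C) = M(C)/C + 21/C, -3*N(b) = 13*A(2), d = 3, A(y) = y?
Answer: 583/87 ≈ 6.7011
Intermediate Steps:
N(b) = -26/3 (N(b) = -13*2/3 = -⅓*26 = -26/3)
M(Z) = 36 (M(Z) = (3 + 3)² = 6² = 36)
o(C) = 57/C (o(C) = 36/C + 21/C = 57/C)
o(-29) - N(10) = 57/(-29) - 1*(-26/3) = 57*(-1/29) + 26/3 = -57/29 + 26/3 = 583/87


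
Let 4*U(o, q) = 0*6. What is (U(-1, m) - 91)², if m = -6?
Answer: 8281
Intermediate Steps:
U(o, q) = 0 (U(o, q) = (0*6)/4 = (¼)*0 = 0)
(U(-1, m) - 91)² = (0 - 91)² = (-91)² = 8281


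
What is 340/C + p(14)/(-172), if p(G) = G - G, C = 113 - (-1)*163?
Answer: 85/69 ≈ 1.2319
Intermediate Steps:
C = 276 (C = 113 - 1*(-163) = 113 + 163 = 276)
p(G) = 0
340/C + p(14)/(-172) = 340/276 + 0/(-172) = 340*(1/276) + 0*(-1/172) = 85/69 + 0 = 85/69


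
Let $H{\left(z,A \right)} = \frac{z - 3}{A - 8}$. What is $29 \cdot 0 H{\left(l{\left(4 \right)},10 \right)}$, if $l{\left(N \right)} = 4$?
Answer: $0$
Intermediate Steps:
$H{\left(z,A \right)} = \frac{-3 + z}{-8 + A}$
$29 \cdot 0 H{\left(l{\left(4 \right)},10 \right)} = 29 \cdot 0 \frac{-3 + 4}{-8 + 10} = 0 \cdot \frac{1}{2} \cdot 1 = 0 \cdot \frac{1}{2} = 0$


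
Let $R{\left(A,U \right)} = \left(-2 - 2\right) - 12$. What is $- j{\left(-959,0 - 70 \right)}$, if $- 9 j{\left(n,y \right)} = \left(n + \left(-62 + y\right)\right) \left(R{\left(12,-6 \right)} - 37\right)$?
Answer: $\frac{57823}{9} \approx 6424.8$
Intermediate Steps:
$R{\left(A,U \right)} = -16$ ($R{\left(A,U \right)} = \left(-2 - 2\right) - 12 = -4 - 12 = -16$)
$j{\left(n,y \right)} = - \frac{3286}{9} + \frac{53 n}{9} + \frac{53 y}{9}$ ($j{\left(n,y \right)} = - \frac{\left(n + \left(-62 + y\right)\right) \left(-16 - 37\right)}{9} = - \frac{\left(-62 + n + y\right) \left(-53\right)}{9} = - \frac{3286 - 53 n - 53 y}{9} = - \frac{3286}{9} + \frac{53 n}{9} + \frac{53 y}{9}$)
$- j{\left(-959,0 - 70 \right)} = - (- \frac{3286}{9} + \frac{53}{9} \left(-959\right) + \frac{53 \left(0 - 70\right)}{9}) = - (- \frac{3286}{9} - \frac{50827}{9} + \frac{53 \left(0 - 70\right)}{9}) = - (- \frac{3286}{9} - \frac{50827}{9} + \frac{53}{9} \left(-70\right)) = - (- \frac{3286}{9} - \frac{50827}{9} - \frac{3710}{9}) = \left(-1\right) \left(- \frac{57823}{9}\right) = \frac{57823}{9}$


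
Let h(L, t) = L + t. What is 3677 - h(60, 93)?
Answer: 3524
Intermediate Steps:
3677 - h(60, 93) = 3677 - (60 + 93) = 3677 - 1*153 = 3677 - 153 = 3524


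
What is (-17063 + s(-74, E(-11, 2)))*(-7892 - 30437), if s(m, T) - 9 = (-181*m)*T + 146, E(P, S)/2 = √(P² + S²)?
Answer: 648066732 - 5133786260*√5 ≈ -1.0831e+10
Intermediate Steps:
E(P, S) = 2*√(P² + S²)
s(m, T) = 155 - 181*T*m (s(m, T) = 9 + ((-181*m)*T + 146) = 9 + (-181*T*m + 146) = 9 + (146 - 181*T*m) = 155 - 181*T*m)
(-17063 + s(-74, E(-11, 2)))*(-7892 - 30437) = (-17063 + (155 - 181*2*√((-11)² + 2²)*(-74)))*(-7892 - 30437) = (-17063 + (155 - 181*2*√(121 + 4)*(-74)))*(-38329) = (-17063 + (155 - 181*2*√125*(-74)))*(-38329) = (-17063 + (155 - 181*2*(5*√5)*(-74)))*(-38329) = (-17063 + (155 - 181*10*√5*(-74)))*(-38329) = (-17063 + (155 + 133940*√5))*(-38329) = (-16908 + 133940*√5)*(-38329) = 648066732 - 5133786260*√5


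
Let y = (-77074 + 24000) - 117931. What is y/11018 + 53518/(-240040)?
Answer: -10409425381/661190180 ≈ -15.743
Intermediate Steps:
y = -171005 (y = -53074 - 117931 = -171005)
y/11018 + 53518/(-240040) = -171005/11018 + 53518/(-240040) = -171005*1/11018 + 53518*(-1/240040) = -171005/11018 - 26759/120020 = -10409425381/661190180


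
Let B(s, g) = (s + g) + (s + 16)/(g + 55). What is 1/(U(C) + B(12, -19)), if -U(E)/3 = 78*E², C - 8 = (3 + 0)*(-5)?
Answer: -9/103250 ≈ -8.7167e-5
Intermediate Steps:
C = -7 (C = 8 + (3 + 0)*(-5) = 8 + 3*(-5) = 8 - 15 = -7)
B(s, g) = g + s + (16 + s)/(55 + g) (B(s, g) = (g + s) + (16 + s)/(55 + g) = g + s + (16 + s)/(55 + g))
U(E) = -234*E²
1/(U(C) + B(12, -19)) = 1/(-234*(-7)² + (16 + (-19)² + 55*(-19) + 56*12 - 19*12)/(55 - 19)) = 1/(-234*49 + (16 + 361 - 1045 + 672 - 228)/36) = 1/(-11466 + (1/36)*(-224)) = 1/(-11466 - 56/9) = 1/(-103250/9) = -9/103250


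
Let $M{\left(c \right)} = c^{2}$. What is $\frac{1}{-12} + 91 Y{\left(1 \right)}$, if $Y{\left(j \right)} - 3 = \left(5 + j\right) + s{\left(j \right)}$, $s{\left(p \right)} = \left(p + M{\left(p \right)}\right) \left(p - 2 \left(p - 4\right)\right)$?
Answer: $\frac{25115}{12} \approx 2092.9$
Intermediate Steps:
$s{\left(p \right)} = \left(8 - p\right) \left(p + p^{2}\right)$ ($s{\left(p \right)} = \left(p + p^{2}\right) \left(p - 2 \left(p - 4\right)\right) = \left(p + p^{2}\right) \left(p - 2 \left(-4 + p\right)\right) = \left(p + p^{2}\right) \left(p - \left(-8 + 2 p\right)\right) = \left(p + p^{2}\right) \left(8 - p\right) = \left(8 - p\right) \left(p + p^{2}\right)$)
$Y{\left(j \right)} = 8 + j + j \left(8 - j^{2} + 7 j\right)$ ($Y{\left(j \right)} = 3 + \left(\left(5 + j\right) + j \left(8 - j^{2} + 7 j\right)\right) = 3 + \left(5 + j + j \left(8 - j^{2} + 7 j\right)\right) = 8 + j + j \left(8 - j^{2} + 7 j\right)$)
$\frac{1}{-12} + 91 Y{\left(1 \right)} = \frac{1}{-12} + 91 \left(8 - 1^{3} + 7 \cdot 1^{2} + 9 \cdot 1\right) = - \frac{1}{12} + 91 \left(8 - 1 + 7 \cdot 1 + 9\right) = - \frac{1}{12} + 91 \left(8 - 1 + 7 + 9\right) = - \frac{1}{12} + 91 \cdot 23 = - \frac{1}{12} + 2093 = \frac{25115}{12}$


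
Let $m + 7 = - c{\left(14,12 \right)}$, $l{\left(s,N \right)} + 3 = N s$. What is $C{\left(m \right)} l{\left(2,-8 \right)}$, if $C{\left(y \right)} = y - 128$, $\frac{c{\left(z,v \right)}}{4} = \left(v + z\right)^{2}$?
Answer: $53941$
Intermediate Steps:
$c{\left(z,v \right)} = 4 \left(v + z\right)^{2}$
$l{\left(s,N \right)} = -3 + N s$
$m = -2711$ ($m = -7 - 4 \left(12 + 14\right)^{2} = -7 - 4 \cdot 26^{2} = -7 - 4 \cdot 676 = -7 - 2704 = -2711$)
$C{\left(y \right)} = -128 + y$ ($C{\left(y \right)} = y - 128 = -128 + y$)
$C{\left(m \right)} l{\left(2,-8 \right)} = \left(-128 - 2711\right) \left(-3 - 16\right) = - 2839 \left(-3 - 16\right) = \left(-2839\right) \left(-19\right) = 53941$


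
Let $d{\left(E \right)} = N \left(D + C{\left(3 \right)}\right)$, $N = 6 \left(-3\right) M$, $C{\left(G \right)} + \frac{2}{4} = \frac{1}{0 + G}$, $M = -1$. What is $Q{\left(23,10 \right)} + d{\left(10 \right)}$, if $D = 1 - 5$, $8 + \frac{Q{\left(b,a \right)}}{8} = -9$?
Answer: $-211$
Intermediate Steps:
$Q{\left(b,a \right)} = -136$ ($Q{\left(b,a \right)} = -64 + 8 \left(-9\right) = -64 - 72 = -136$)
$C{\left(G \right)} = - \frac{1}{2} + \frac{1}{G}$ ($C{\left(G \right)} = - \frac{1}{2} + \frac{1}{0 + G} = - \frac{1}{2} + \frac{1}{G}$)
$D = -4$ ($D = 1 - 5 = -4$)
$N = 18$ ($N = 6 \left(-3\right) \left(-1\right) = \left(-18\right) \left(-1\right) = 18$)
$d{\left(E \right)} = -75$ ($d{\left(E \right)} = 18 \left(-4 + \frac{2 - 3}{2 \cdot 3}\right) = 18 \left(-4 + \frac{1}{2} \cdot \frac{1}{3} \left(2 - 3\right)\right) = 18 \left(-4 + \frac{1}{2} \cdot \frac{1}{3} \left(-1\right)\right) = 18 \left(-4 - \frac{1}{6}\right) = 18 \left(- \frac{25}{6}\right) = -75$)
$Q{\left(23,10 \right)} + d{\left(10 \right)} = -136 - 75 = -211$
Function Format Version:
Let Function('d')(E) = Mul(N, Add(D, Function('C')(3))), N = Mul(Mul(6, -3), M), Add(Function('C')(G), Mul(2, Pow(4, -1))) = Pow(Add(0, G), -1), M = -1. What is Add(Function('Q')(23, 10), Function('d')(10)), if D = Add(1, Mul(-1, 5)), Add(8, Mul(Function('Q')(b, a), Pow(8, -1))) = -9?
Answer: -211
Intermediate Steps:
Function('Q')(b, a) = -136 (Function('Q')(b, a) = Add(-64, Mul(8, -9)) = Add(-64, -72) = -136)
Function('C')(G) = Add(Rational(-1, 2), Pow(G, -1)) (Function('C')(G) = Add(Rational(-1, 2), Pow(Add(0, G), -1)) = Add(Rational(-1, 2), Pow(G, -1)))
D = -4 (D = Add(1, -5) = -4)
N = 18 (N = Mul(Mul(6, -3), -1) = Mul(-18, -1) = 18)
Function('d')(E) = -75 (Function('d')(E) = Mul(18, Add(-4, Mul(Rational(1, 2), Pow(3, -1), Add(2, Mul(-1, 3))))) = Mul(18, Add(-4, Mul(Rational(1, 2), Rational(1, 3), Add(2, -3)))) = Mul(18, Add(-4, Mul(Rational(1, 2), Rational(1, 3), -1))) = Mul(18, Add(-4, Rational(-1, 6))) = Mul(18, Rational(-25, 6)) = -75)
Add(Function('Q')(23, 10), Function('d')(10)) = Add(-136, -75) = -211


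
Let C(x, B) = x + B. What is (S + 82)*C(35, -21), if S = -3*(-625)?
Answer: 27398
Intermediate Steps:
S = 1875
C(x, B) = B + x
(S + 82)*C(35, -21) = (1875 + 82)*(-21 + 35) = 1957*14 = 27398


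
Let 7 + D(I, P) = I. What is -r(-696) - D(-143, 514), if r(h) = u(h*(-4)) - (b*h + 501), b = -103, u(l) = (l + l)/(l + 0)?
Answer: 72337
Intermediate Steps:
u(l) = 2 (u(l) = (2*l)/l = 2)
D(I, P) = -7 + I
r(h) = -499 + 103*h (r(h) = 2 - (-103*h + 501) = 2 - (501 - 103*h) = 2 + (-501 + 103*h) = -499 + 103*h)
-r(-696) - D(-143, 514) = -(-499 + 103*(-696)) - (-7 - 143) = -(-499 - 71688) - 1*(-150) = -1*(-72187) + 150 = 72187 + 150 = 72337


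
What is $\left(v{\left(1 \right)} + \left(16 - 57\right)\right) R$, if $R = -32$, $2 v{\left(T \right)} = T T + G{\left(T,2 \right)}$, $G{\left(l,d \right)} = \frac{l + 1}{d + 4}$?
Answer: $\frac{3872}{3} \approx 1290.7$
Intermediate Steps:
$G{\left(l,d \right)} = \frac{1 + l}{4 + d}$
$v{\left(T \right)} = \frac{1}{12} + \frac{T^{2}}{2} + \frac{T}{12}$ ($v{\left(T \right)} = \frac{T T + \frac{1 + T}{4 + 2}}{2} = \frac{T^{2} + \frac{1 + T}{6}}{2} = \frac{T^{2} + \left(\frac{1}{6} + \frac{T}{6}\right)}{2} = \frac{\frac{1}{6} + T^{2} + \frac{T}{6}}{2} = \frac{1}{12} + \frac{T^{2}}{2} + \frac{T}{12}$)
$\left(v{\left(1 \right)} + \left(16 - 57\right)\right) R = \left(\left(\frac{1}{12} + \frac{1^{2}}{2} + \frac{1}{12} \cdot 1\right) + \left(16 - 57\right)\right) \left(-32\right) = \left(\left(\frac{1}{12} + \frac{1}{2} \cdot 1 + \frac{1}{12}\right) + \left(16 - 57\right)\right) \left(-32\right) = \left(\left(\frac{1}{12} + \frac{1}{2} + \frac{1}{12}\right) - 41\right) \left(-32\right) = \left(\frac{2}{3} - 41\right) \left(-32\right) = \left(- \frac{121}{3}\right) \left(-32\right) = \frac{3872}{3}$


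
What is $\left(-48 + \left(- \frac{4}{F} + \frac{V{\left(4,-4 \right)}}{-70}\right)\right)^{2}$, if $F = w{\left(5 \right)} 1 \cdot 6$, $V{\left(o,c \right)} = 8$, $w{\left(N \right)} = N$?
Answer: $\frac{25664356}{11025} \approx 2327.8$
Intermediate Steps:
$F = 30$ ($F = 5 \cdot 1 \cdot 6 = 5 \cdot 6 = 30$)
$\left(-48 + \left(- \frac{4}{F} + \frac{V{\left(4,-4 \right)}}{-70}\right)\right)^{2} = \left(-48 + \left(- \frac{4}{30} + \frac{8}{-70}\right)\right)^{2} = \left(-48 + \left(\left(-4\right) \frac{1}{30} + 8 \left(- \frac{1}{70}\right)\right)\right)^{2} = \left(-48 - \frac{26}{105}\right)^{2} = \left(- \frac{5066}{105}\right)^{2} = \frac{25664356}{11025}$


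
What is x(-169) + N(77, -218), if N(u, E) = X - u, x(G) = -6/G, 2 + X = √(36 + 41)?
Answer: -13345/169 + √77 ≈ -70.190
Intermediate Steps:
X = -2 + √77 (X = -2 + √(36 + 41) = -2 + √77 ≈ 6.7750)
N(u, E) = -2 + √77 - u (N(u, E) = (-2 + √77) - u = -2 + √77 - u)
x(-169) + N(77, -218) = -6/(-169) + (-2 + √77 - 1*77) = -6*(-1/169) + (-2 + √77 - 77) = 6/169 + (-79 + √77) = -13345/169 + √77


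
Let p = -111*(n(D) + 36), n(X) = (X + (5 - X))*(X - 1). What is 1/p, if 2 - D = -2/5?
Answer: -1/4773 ≈ -0.00020951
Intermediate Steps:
D = 12/5 (D = 2 - (-2)/5 = 2 - 1*(-⅖) = 2 + ⅖ = 12/5 ≈ 2.4000)
n(X) = -5 + 5*X (n(X) = 5*(-1 + X) = -5 + 5*X)
p = -4773 (p = -111*((-5 + 5*(12/5)) + 36) = -111*((-5 + 12) + 36) = -111*(7 + 36) = -111*43 = -4773)
1/p = 1/(-4773) = -1/4773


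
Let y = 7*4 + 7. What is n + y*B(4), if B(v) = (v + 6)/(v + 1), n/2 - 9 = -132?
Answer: -176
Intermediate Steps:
n = -246 (n = 18 + 2*(-132) = 18 - 264 = -246)
B(v) = (6 + v)/(1 + v)
y = 35 (y = 28 + 7 = 35)
n + y*B(4) = -246 + 35*((6 + 4)/(1 + 4)) = -246 + 35*(10/5) = -246 + 35*((⅕)*10) = -246 + 35*2 = -246 + 70 = -176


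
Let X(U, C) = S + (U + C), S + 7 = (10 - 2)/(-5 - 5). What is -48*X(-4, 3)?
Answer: 2112/5 ≈ 422.40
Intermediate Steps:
S = -39/5 (S = -7 + (10 - 2)/(-5 - 5) = -7 + 8/(-10) = -7 + 8*(-⅒) = -7 - ⅘ = -39/5 ≈ -7.8000)
X(U, C) = -39/5 + C + U (X(U, C) = -39/5 + (U + C) = -39/5 + (C + U) = -39/5 + C + U)
-48*X(-4, 3) = -48*(-39/5 + 3 - 4) = -48*(-44/5) = 2112/5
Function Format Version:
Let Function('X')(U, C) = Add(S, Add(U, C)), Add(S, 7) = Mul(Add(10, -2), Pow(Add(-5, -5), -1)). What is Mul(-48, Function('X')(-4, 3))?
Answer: Rational(2112, 5) ≈ 422.40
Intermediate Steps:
S = Rational(-39, 5) (S = Add(-7, Mul(Add(10, -2), Pow(Add(-5, -5), -1))) = Add(-7, Mul(8, Pow(-10, -1))) = Add(-7, Mul(8, Rational(-1, 10))) = Add(-7, Rational(-4, 5)) = Rational(-39, 5) ≈ -7.8000)
Function('X')(U, C) = Add(Rational(-39, 5), C, U) (Function('X')(U, C) = Add(Rational(-39, 5), Add(U, C)) = Add(Rational(-39, 5), Add(C, U)) = Add(Rational(-39, 5), C, U))
Mul(-48, Function('X')(-4, 3)) = Mul(-48, Add(Rational(-39, 5), 3, -4)) = Mul(-48, Rational(-44, 5)) = Rational(2112, 5)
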